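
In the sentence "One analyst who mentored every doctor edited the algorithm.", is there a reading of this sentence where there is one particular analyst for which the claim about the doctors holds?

This is the *one analyst* > *every doctor* reading.
Nothing needs to raise for *one analyst* > *every doctor*, so no island constraint is at stake.

Yes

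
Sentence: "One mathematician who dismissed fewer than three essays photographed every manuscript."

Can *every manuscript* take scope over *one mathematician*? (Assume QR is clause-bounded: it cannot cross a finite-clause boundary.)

The relative clause *who dismissed fewer than three essays* modifies *one mathematician*, but *every manuscript* is not inside that relative clause — it is an argument of the matrix verb.
With no island boundary between them, the object can take inverse scope over the subject via ordinary QR within the clause.

Yes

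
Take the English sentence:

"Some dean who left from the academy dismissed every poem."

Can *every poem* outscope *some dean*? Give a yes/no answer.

*every poem* is a matrix argument; only *some dean* is modified by the relative clause *who left from the academy*, so the RC island is irrelevant to the target quantifier.
Nothing blocks QR of the lower DP to a position above the higher one, so inverse scope is available.

Yes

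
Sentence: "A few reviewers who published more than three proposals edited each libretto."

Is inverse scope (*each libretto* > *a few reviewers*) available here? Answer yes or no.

Yes

Although the sentence contains a relative clause (*who published more than three proposals*), *each libretto* is outside it, in the matrix VP.
Clause-internal QR can adjoin the lower DP above the subject, yielding the inverse reading.
The sentence is scopally ambiguous between *a few reviewers* > *each libretto* and *each libretto* > *a few reviewers*.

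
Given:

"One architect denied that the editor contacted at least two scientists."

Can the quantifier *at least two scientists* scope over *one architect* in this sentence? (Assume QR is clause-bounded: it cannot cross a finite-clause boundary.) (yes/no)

No

*at least two scientists* sits inside the finite complement clause *that the editor contacted at least two scientists*.
Finite CP is the ceiling for QR here, by assumption.
*at least two scientists* is confined to the island and cannot take scope over *one architect*.
(Only the surface reading survives: one fixed architect with respect to all the relevant scientists.)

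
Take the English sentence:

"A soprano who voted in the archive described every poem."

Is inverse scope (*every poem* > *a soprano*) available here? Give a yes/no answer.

Yes

The relative clause *who voted in the archive* modifies *a soprano*, but *every poem* is not inside that relative clause — it is an argument of the matrix verb.
No island intervenes, so both surface and inverse scope are derivable.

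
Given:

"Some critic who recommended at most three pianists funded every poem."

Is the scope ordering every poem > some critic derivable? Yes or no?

The relative clause *who recommended at most three pianists* modifies *some critic*, but *every poem* is not inside that relative clause — it is an argument of the matrix verb.
Ordinary QR to a clause-peripheral position gives the wide-scope LF for the lower DP.

Yes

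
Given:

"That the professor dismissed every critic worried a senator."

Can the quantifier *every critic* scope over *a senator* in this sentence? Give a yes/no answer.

No

*every critic* occurs within the sentential subject *that the professor dismissed every critic*.
Clausal subjects are scope islands; QR from inside the subject into the matrix is barred.
*every critic* > *a senator* would require crossing that boundary, which is illicit.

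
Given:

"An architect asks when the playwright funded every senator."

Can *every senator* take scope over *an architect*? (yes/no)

No

*every senator* is embedded in the embedded question *when the playwright funded every senator*.
An indirect question is a wh-island; the filled [Spec,CP] blocks QR across the CP edge.
*every senator* is confined to the island and cannot take scope over *an architect*.
(Only the surface reading survives: one fixed architect with respect to all the relevant senators.)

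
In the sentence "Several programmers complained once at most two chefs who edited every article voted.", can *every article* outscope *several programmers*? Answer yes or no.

No

The DP *every article* is contained in the relative clause *who edited every article*, which is itself inside the adjunct *once at most two chefs who edited every article voted*.
Both the relative clause and the enclosing adjunct are scope islands; QR cannot cross either.
The inverse ordering *every article* > *several programmers* is therefore underivable.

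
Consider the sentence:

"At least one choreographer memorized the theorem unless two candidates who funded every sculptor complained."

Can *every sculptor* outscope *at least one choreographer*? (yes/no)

No

*every sculptor* occurs within the relative clause *who funded every sculptor*, which is itself inside the adjunct *unless two candidates who funded every sculptor complained*.
Even if one barrier were somehow void, the other would still block QR.
There is no licit LF on which *every sculptor* c-commands *at least one choreographer*.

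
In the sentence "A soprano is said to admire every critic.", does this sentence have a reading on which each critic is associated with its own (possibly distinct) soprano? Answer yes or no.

The described interpretation is the *every critic* > *a soprano* scoping.
The matrix predicate is a raising verb, whose infinitival complement is not a scope island — *every critic* can QR into the matrix clause.
Nothing blocks QR of the lower DP to a position above the higher one, so inverse scope is available.

Yes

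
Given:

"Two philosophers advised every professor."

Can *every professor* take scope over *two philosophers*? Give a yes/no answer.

Yes

*every professor* is the matrix object and *two philosophers* the matrix subject; the two are clausemates.
Nothing blocks QR of the lower DP to a position above the higher one, so inverse scope is available.
The sentence is scopally ambiguous between *two philosophers* > *every professor* and *every professor* > *two philosophers*.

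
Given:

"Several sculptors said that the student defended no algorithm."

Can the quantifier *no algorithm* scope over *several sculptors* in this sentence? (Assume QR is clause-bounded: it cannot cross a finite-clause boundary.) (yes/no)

No

*no algorithm* occurs within the finite complement clause *that the student defended no algorithm*.
Under clause-bounded QR, a quantifier in an embedded finite clause cannot raise into the matrix clause.
So *no algorithm* cannot raise high enough to outscope *several sculptors*; only the surface ordering *several sculptors* > *no algorithm* is available.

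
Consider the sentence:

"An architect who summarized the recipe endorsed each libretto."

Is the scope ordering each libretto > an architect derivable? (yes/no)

The RC *who summarized the recipe* is an island, but *each libretto* is not inside it — it is the matrix object, a clausemate of *an architect*.
With no island boundary between them, the object can take inverse scope over the subject via ordinary QR within the clause.
The sentence is scopally ambiguous between *an architect* > *each libretto* and *each libretto* > *an architect*.

Yes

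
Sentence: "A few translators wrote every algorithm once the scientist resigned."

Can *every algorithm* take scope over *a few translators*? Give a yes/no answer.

Yes

The adjunct clause does not contain *every algorithm*, which is the matrix object.
Nothing blocks QR of the lower DP to a position above the higher one, so inverse scope is available.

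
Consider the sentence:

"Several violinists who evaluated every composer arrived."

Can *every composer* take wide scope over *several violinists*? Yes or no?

No

Structurally, *every composer* is inside the relative clause *who evaluated every composer*.
A relative clause is a scope island — quantifier raising cannot cross its boundary.
*every composer* is confined to the island and cannot take scope over *several violinists*.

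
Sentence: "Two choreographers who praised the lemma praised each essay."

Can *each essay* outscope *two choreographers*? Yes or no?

Yes

Although the sentence contains a relative clause (*who praised the lemma*), *each essay* is outside it, in the matrix VP.
Clause-internal QR can adjoin the lower DP above the subject, yielding the inverse reading.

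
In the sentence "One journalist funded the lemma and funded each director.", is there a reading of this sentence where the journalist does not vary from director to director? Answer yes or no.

Yes

The paraphrase describes the scope ordering *one journalist* > *each director*.
Surface scope (*one journalist* > *each director*) is always derivable; islands only block QR, not in-situ interpretation.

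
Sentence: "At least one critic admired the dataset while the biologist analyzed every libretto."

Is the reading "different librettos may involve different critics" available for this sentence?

The described interpretation is the *every libretto* > *at least one critic* scoping.
The target quantifier *every libretto* is part of the adjunct clause *while the biologist analyzed every libretto*.
The adjunct-island constraint bars QR out of an adverbial clause.
So *every libretto* cannot raise high enough to outscope *at least one critic*; only the surface ordering *at least one critic* > *every libretto* is available.

No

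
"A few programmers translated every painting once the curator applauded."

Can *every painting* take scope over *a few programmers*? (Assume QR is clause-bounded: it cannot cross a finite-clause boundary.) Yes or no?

Yes

Although there is an adjunct clause, *every painting* is in the main clause, not inside the adjunct.
With no island boundary between them, the object can take inverse scope over the subject via ordinary QR within the clause.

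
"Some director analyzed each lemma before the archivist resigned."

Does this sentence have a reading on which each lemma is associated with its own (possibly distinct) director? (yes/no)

The described interpretation is the *each lemma* > *some director* scoping.
The adjunct island is irrelevant here — *each lemma* and *some director* are both in the matrix clause.
Clause-internal QR can adjoin the lower DP above the subject, yielding the inverse reading.
So *each lemma* > *some director* is among the available readings.

Yes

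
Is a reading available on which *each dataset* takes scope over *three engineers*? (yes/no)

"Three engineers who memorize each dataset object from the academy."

No

*each dataset* is embedded in the relative clause *who memorize each dataset*.
Quantifiers inside a relative clause are trapped there; the RC boundary blocks QR.
The inverse ordering *each dataset* > *three engineers* is therefore underivable.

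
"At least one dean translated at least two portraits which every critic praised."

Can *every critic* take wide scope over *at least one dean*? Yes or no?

*every critic* sits inside the relative clause *which every critic praised* modifying *at least two portraits*.
QR out of a relative clause is ruled out by the relative-clause island constraint.
The inverse ordering *every critic* > *at least one dean* is therefore underivable.

No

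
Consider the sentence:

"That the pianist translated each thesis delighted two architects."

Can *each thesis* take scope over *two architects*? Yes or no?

*each thesis* sits inside the sentential subject *that the pianist translated each thesis*.
Clausal subjects are scope islands; QR from inside the subject into the matrix is barred.
*each thesis* is confined to the island and cannot take scope over *two architects*.

No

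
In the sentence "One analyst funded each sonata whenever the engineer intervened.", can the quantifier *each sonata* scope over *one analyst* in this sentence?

Yes

Neither queried DP is inside the adjunct, so the adjunct-island constraint does not apply.
Ordinary QR to a clause-peripheral position gives the wide-scope LF for the lower DP.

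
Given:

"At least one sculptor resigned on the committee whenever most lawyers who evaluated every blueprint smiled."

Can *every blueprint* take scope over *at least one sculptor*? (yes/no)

Structurally, *every blueprint* is inside the relative clause *who evaluated every blueprint*, which is itself inside the adjunct *whenever most lawyers who evaluated every blueprint smiled*.
Even if one barrier were somehow void, the other would still block QR.
*every blueprint* is confined to the island and cannot take scope over *at least one sculptor*.
(Only the surface reading survives: one fixed sculptor with respect to all the relevant blueprints.)

No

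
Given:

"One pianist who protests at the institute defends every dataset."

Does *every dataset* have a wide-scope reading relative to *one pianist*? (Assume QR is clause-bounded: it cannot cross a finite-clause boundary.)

Yes

*every dataset* is a matrix argument; only *one pianist* is modified by the relative clause *who protests at the institute*, so the RC island is irrelevant to the target quantifier.
Clause-internal QR can adjoin the lower DP above the subject, yielding the inverse reading.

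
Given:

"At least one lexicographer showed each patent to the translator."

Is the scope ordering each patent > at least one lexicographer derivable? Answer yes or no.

*each patent* and *at least one lexicographer* are in the same minimal clause.
Ordinary QR to a clause-peripheral position gives the wide-scope LF for the lower DP.
So *each patent* > *at least one lexicographer* is among the available readings.

Yes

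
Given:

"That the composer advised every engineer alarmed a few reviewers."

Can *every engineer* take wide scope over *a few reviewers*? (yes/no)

The DP *every engineer* is contained in the sentential subject *that the composer advised every engineer*.
The Sentential Subject Constraint rules out raising the quantifier out of the that-clause subject.
*every engineer* > *a few reviewers* would require crossing that boundary, which is illicit.

No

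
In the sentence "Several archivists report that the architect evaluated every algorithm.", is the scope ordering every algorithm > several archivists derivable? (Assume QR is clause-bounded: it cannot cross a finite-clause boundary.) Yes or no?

No

*every algorithm* sits inside the finite complement clause *that the architect evaluated every algorithm*.
Finite CP is the ceiling for QR here, by assumption.
*every algorithm* > *several archivists* would require crossing that boundary, which is illicit.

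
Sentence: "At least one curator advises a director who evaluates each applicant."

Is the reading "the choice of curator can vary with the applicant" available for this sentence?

The paraphrase describes the scope ordering *each applicant* > *at least one curator*.
*each applicant* is embedded in the relative clause *who evaluates each applicant* modifying *a director*.
The relative clause forms an island for QR, so the quantifier is confined to the head noun's restrictor.
There is no licit LF on which *each applicant* c-commands *at least one curator*.

No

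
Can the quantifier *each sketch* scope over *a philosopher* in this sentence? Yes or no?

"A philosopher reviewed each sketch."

Yes

Both DPs are arguments of the same predicate; there is no clause or island boundary between them.
With no island boundary between them, the object can take inverse scope over the subject via ordinary QR within the clause.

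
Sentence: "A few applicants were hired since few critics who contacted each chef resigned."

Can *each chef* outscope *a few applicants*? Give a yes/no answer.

*each chef* sits inside the relative clause *who contacted each chef*, which is itself inside the adjunct *since few critics who contacted each chef resigned*.
Even if one barrier were somehow void, the other would still block QR.
There is no licit LF on which *each chef* c-commands *a few applicants*.

No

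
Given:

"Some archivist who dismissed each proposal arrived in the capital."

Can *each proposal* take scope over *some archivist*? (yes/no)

No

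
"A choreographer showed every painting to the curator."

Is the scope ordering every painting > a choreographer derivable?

Both DPs are arguments of the same predicate; there is no clause or island boundary between them.
Nothing blocks QR of the lower DP to a position above the higher one, so inverse scope is available.

Yes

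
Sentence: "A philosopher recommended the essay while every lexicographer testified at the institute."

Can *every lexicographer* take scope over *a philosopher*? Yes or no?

*every lexicographer* is embedded in the adjunct clause *while every lexicographer testified at the institute*.
Adverbial clauses are not L-marked, so they are barriers for QR — the quantifier cannot escape the adjunct.
There is no licit LF on which *every lexicographer* c-commands *a philosopher*.

No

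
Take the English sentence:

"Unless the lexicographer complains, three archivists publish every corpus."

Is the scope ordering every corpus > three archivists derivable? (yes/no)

Yes

*every corpus* is a matrix argument; the adjunct is an island but the target quantifier is outside it.
QR within a single clause is free, so the lower quantifier may take scope over the higher one.
The sentence is scopally ambiguous between *three archivists* > *every corpus* and *every corpus* > *three archivists*.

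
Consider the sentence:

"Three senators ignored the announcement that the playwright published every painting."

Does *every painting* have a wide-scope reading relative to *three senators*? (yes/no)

No

*every painting* is embedded in the complex NP *the announcement that the playwright published every painting*.
Since the clause is the complement of a nominal head, the CNPC blocks scope extraction.
There is no licit LF on which *every painting* c-commands *three senators*.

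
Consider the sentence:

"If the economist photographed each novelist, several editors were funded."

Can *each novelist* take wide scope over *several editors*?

No

The target quantifier *each novelist* is part of the adjunct clause *if the economist photographed each novelist*.
Since the clause is an adjunct (not a complement), the Adjunct Condition blocks QR across its edge.
*each novelist* is confined to the island and cannot take scope over *several editors*.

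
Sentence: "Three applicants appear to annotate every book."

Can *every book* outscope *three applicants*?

*every book* is the object of the infinitival complement of a raising predicate; raising infinitives are transparent for QR, so the two DPs are in effect clausemates.
Since no island is crossed, the inverse ordering is licensed alongside surface scope.

Yes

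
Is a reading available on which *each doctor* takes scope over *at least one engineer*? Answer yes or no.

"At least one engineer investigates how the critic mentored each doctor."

The DP *each doctor* is contained in the embedded question *how the critic mentored each doctor*.
Embedded wh-clauses are opaque for QR, so the quantifier stays inside the question.
*each doctor* > *at least one engineer* would require crossing that boundary, which is illicit.
(Only the surface reading survives: one fixed engineer with respect to all the relevant doctors.)

No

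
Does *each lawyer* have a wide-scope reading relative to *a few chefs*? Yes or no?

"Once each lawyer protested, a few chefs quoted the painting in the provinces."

*each lawyer* is embedded in the adjunct clause *once each lawyer protested*.
Adjuncts are opaque for quantifier raising; a quantifier in an adjunct stays inside it.
*each lawyer* is confined to the island and cannot take scope over *a few chefs*.

No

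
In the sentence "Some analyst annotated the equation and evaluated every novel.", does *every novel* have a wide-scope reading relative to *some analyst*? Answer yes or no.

*every novel* sits inside one conjunct of the coordinate structure (*evaluated every novel*).
Asymmetric QR out of one conjunct violates the Coordinate Structure Constraint.
*every novel* is confined to the island and cannot take scope over *some analyst*.

No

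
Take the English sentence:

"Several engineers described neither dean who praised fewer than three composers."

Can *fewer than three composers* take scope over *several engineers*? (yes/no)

The target quantifier *fewer than three composers* is part of the relative clause *who praised fewer than three composers* modifying *neither dean*.
A relative clause is a scope island — quantifier raising cannot cross its boundary.
So *fewer than three composers* cannot raise to a position above *several engineers*.

No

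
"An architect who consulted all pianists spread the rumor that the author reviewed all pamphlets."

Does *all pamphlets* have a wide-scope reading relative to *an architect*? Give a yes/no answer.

The target quantifier *all pamphlets* is part of the complex NP *the rumor that the author reviewed all pamphlets*.
Noun-complement clauses are scope islands (the Complex NP Constraint): a quantifier inside one cannot scope into the matrix.
So *all pamphlets* cannot raise to a position above *an architect*.

No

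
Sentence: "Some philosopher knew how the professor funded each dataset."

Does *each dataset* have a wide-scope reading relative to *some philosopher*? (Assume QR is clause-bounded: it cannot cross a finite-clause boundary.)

Structurally, *each dataset* is inside the embedded question *how the professor funded each dataset*.
QR across an interrogative CP boundary is ruled out as a wh-island violation.
There is no licit LF on which *each dataset* c-commands *some philosopher*.

No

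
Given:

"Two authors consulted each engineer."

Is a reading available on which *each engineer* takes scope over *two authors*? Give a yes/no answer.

Yes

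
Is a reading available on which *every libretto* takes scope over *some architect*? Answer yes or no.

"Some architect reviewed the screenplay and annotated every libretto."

No

*every libretto* occurs within one conjunct of the coordinate structure (*annotated every libretto*).
Coordinate structures are islands for non-across-the-board movement, QR included.
Hence only narrow scope for *every libretto* (under *some architect*) survives.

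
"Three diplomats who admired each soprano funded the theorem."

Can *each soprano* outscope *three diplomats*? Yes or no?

*each soprano* sits inside the relative clause *who admired each soprano*.
Relative clauses are scope islands: a quantifier cannot QR out of a relative clause to take scope in the matrix clause.
There is no licit LF on which *each soprano* c-commands *three diplomats*.

No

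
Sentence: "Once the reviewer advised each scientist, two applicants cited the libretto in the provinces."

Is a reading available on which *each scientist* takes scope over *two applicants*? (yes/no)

The target quantifier *each scientist* is part of the adjunct clause *once the reviewer advised each scientist*.
Adjuncts are opaque for quantifier raising; a quantifier in an adjunct stays inside it.
*each scientist* > *two applicants* would require crossing that boundary, which is illicit.

No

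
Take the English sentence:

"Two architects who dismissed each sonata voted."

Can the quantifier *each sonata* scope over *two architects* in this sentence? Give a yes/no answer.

The DP *each sonata* is contained in the relative clause *who dismissed each sonata*.
QR out of a relative clause is ruled out by the relative-clause island constraint.
The inverse ordering *each sonata* > *two architects* is therefore underivable.

No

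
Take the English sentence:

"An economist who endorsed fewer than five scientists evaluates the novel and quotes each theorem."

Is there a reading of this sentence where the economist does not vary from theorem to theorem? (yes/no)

Yes

This is the *an economist* > *each theorem* reading.
Nothing needs to raise for *an economist* > *each theorem*, so no island constraint is at stake.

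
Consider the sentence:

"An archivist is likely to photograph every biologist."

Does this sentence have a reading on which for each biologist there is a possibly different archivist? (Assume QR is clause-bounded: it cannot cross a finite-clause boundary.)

Yes

The paraphrase describes the scope ordering *every biologist* > *an archivist*.
Raising constructions are monoclausal for scope purposes; *every biologist* is not separated from *an archivist* by any island.
QR within a single clause is free, so the lower quantifier may take scope over the higher one.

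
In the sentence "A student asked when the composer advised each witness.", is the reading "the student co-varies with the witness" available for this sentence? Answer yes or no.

That reading corresponds to *each witness* > *a student*.
*each witness* sits inside the embedded question *when the composer advised each witness*.
Embedded wh-clauses are opaque for QR, so the quantifier stays inside the question.
Hence only narrow scope for *each witness* (under *a student*) survives.
(Only the surface reading survives: one fixed student with respect to all the relevant witnesses.)

No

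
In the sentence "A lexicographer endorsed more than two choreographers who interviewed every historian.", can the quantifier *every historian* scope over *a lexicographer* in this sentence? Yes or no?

*every historian* sits inside the relative clause *who interviewed every historian* modifying *more than two choreographers*.
A relative clause is a scope island — quantifier raising cannot cross its boundary.
Hence only narrow scope for *every historian* (under *a lexicographer*) survives.

No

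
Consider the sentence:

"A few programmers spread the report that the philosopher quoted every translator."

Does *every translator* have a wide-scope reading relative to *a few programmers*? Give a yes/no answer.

No

*every translator* sits inside the complex NP *the report that the philosopher quoted every translator*.
A that-clause complement to a noun is an island; QR cannot cross the NP boundary.
So *every translator* cannot raise to a position above *a few programmers*.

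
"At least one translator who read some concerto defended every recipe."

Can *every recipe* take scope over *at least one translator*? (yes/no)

Yes

*every recipe* sits in the matrix clause, not in the relative clause on *at least one translator*.
Clause-internal QR can adjoin the lower DP above the subject, yielding the inverse reading.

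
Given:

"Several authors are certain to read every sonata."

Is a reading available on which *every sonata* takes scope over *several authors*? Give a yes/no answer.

Raising constructions are monoclausal for scope purposes; *every sonata* is not separated from *several authors* by any island.
Clause-internal QR can adjoin the lower DP above the subject, yielding the inverse reading.

Yes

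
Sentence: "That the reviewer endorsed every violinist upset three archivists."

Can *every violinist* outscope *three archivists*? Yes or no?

No

*every violinist* occurs within the sentential subject *that the reviewer endorsed every violinist*.
Clausal subjects are scope islands; QR from inside the subject into the matrix is barred.
So the wide-scope reading for *every violinist* is blocked.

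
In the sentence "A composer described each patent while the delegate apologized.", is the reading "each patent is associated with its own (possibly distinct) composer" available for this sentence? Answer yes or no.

This is the *each patent* > *a composer* reading.
The adjunct island is irrelevant here — *each patent* and *a composer* are both in the matrix clause.
No island intervenes, so both surface and inverse scope are derivable.
The sentence is scopally ambiguous between *a composer* > *each patent* and *each patent* > *a composer*.

Yes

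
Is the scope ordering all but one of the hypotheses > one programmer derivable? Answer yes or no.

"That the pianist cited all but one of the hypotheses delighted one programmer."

No

*all but one of the hypotheses* sits inside the sentential subject *that the pianist cited all but one of the hypotheses*.
Sentential subjects are islands: a quantifier inside the subject clause cannot raise over the matrix predicate.
There is no licit LF on which *all but one of the hypotheses* c-commands *one programmer*.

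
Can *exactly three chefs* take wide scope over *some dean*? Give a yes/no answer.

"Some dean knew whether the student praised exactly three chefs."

No

*exactly three chefs* is embedded in the embedded question *whether the student praised exactly three chefs*.
The wh-island constraint blocks QR out of an embedded interrogative.
*exactly three chefs* > *some dean* would require crossing that boundary, which is illicit.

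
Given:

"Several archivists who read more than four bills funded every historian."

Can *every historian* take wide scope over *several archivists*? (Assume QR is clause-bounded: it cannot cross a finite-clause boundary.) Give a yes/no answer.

Yes

The relative clause *who read more than four bills* modifies *several archivists*, but *every historian* is not inside that relative clause — it is an argument of the matrix verb.
QR within a single clause is free, so the lower quantifier may take scope over the higher one.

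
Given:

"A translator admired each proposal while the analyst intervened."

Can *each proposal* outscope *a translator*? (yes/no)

Yes

Although there is an adjunct clause, *each proposal* is in the main clause, not inside the adjunct.
Clause-internal QR can adjoin the lower DP above the subject, yielding the inverse reading.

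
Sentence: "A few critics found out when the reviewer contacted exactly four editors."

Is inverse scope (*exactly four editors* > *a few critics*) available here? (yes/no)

No

The target quantifier *exactly four editors* is part of the embedded question *when the reviewer contacted exactly four editors*.
The wh-island constraint blocks QR out of an embedded interrogative.
*exactly four editors* > *a few critics* would require crossing that boundary, which is illicit.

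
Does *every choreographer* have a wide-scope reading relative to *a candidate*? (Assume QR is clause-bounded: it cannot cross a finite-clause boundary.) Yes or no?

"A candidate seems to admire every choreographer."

Raising constructions are monoclausal for scope purposes; *every choreographer* is not separated from *a candidate* by any island.
No island intervenes, so both surface and inverse scope are derivable.
The sentence is scopally ambiguous between *a candidate* > *every choreographer* and *every choreographer* > *a candidate*.

Yes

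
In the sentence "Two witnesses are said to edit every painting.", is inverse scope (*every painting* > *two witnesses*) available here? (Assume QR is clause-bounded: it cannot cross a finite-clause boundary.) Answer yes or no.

Yes

Raising constructions are monoclausal for scope purposes; *every painting* is not separated from *two witnesses* by any island.
No island intervenes, so both surface and inverse scope are derivable.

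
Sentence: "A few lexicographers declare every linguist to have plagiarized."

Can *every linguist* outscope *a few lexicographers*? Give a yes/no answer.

Yes

*every linguist* is an ECM subject; ECM complements are not islands, and the embedded quantifier may take matrix scope.
With no island boundary between them, the object can take inverse scope over the subject via ordinary QR within the clause.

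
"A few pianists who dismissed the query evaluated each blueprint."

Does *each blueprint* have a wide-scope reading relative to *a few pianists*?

Although the sentence contains a relative clause (*who dismissed the query*), *each blueprint* is outside it, in the matrix VP.
QR within a single clause is free, so the lower quantifier may take scope over the higher one.
Both orderings are possible: *a few pianists* > *each blueprint* and *each blueprint* > *a few pianists*.

Yes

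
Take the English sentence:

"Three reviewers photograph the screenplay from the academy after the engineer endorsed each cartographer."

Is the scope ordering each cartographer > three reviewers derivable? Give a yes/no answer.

No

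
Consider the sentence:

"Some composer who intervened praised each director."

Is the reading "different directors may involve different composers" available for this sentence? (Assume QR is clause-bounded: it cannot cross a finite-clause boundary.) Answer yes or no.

The paraphrase describes the scope ordering *each director* > *some composer*.
Although the sentence contains a relative clause (*who intervened*), *each director* is outside it, in the matrix VP.
Ordinary QR to a clause-peripheral position gives the wide-scope LF for the lower DP.

Yes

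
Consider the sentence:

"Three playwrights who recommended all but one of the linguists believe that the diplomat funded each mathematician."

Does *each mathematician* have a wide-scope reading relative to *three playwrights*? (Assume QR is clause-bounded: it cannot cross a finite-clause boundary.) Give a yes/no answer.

No

*each mathematician* is embedded in the finite complement clause *that the diplomat funded each mathematician*.
Given the clause-boundedness assumption, QR cannot cross the finite CP into the matrix.
*each mathematician* > *three playwrights* would require crossing that boundary, which is illicit.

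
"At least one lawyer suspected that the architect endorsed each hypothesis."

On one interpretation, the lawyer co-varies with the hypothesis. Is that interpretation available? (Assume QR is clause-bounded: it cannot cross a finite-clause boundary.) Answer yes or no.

No

This is the *each hypothesis* > *at least one lawyer* reading.
*each hypothesis* sits inside the finite complement clause *that the architect endorsed each hypothesis*.
Under clause-bounded QR, a quantifier in an embedded finite clause cannot raise into the matrix clause.
So *each hypothesis* cannot raise to a position above *at least one lawyer*.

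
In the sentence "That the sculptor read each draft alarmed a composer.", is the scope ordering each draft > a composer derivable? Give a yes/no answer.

*each draft* occurs within the sentential subject *that the sculptor read each draft*.
Sentential subjects are islands: a quantifier inside the subject clause cannot raise over the matrix predicate.
*each draft* is confined to the island and cannot take scope over *a composer*.

No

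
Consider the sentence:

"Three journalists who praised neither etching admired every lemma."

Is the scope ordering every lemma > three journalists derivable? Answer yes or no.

The relative clause *who praised neither etching* modifies *three journalists*, but *every lemma* is not inside that relative clause — it is an argument of the matrix verb.
Since no island is crossed, the inverse ordering is licensed alongside surface scope.
The sentence is scopally ambiguous between *three journalists* > *every lemma* and *every lemma* > *three journalists*.

Yes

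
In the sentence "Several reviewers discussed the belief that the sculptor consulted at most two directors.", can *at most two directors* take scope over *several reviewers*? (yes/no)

*at most two directors* sits inside the complex NP *the belief that the sculptor consulted at most two directors*.
The complex NP is opaque for QR — the quantifier is frozen inside the noun's complement.
So *at most two directors* cannot raise to a position above *several reviewers*.

No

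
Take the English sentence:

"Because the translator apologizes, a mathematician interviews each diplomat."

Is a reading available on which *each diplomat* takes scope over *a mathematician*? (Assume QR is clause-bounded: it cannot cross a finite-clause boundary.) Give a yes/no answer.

Yes

The adjunct clause does not contain *each diplomat*, which is the matrix object.
Nothing blocks QR of the lower DP to a position above the higher one, so inverse scope is available.
Both orderings are possible: *a mathematician* > *each diplomat* and *each diplomat* > *a mathematician*.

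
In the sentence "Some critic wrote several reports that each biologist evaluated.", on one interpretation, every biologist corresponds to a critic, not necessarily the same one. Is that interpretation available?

No

The described interpretation is the *each biologist* > *some critic* scoping.
*each biologist* sits inside the relative clause *that each biologist evaluated* modifying *several reports*.
Quantifiers inside a relative clause are trapped there; the RC boundary blocks QR.
The inverse ordering *each biologist* > *some critic* is therefore underivable.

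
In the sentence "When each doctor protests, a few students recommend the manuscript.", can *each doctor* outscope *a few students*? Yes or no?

No

Structurally, *each doctor* is inside the adjunct clause *when each doctor protests*.
Since the clause is an adjunct (not a complement), the Adjunct Condition blocks QR across its edge.
*each doctor* > *a few students* would require crossing that boundary, which is illicit.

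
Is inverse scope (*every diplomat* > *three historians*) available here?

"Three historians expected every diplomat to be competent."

*every diplomat* is an ECM subject; ECM complements are not islands, and the embedded quantifier may take matrix scope.
Nothing blocks QR of the lower DP to a position above the higher one, so inverse scope is available.
So *every diplomat* > *three historians* is among the available readings.

Yes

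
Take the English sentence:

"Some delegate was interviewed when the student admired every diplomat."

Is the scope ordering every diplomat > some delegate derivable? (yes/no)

*every diplomat* is embedded in the adjunct clause *when the student admired every diplomat*.
Adjunct clauses are scope islands: a quantifier inside an adjunct cannot raise into the matrix clause.
So *every diplomat* cannot raise to a position above *some delegate*.

No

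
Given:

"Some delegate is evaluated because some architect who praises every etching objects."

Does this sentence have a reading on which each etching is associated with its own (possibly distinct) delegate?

No

The described interpretation is the *every etching* > *some delegate* scoping.
Structurally, *every etching* is inside the relative clause *who praises every etching*, which is itself inside the adjunct *because some architect who praises every etching objects*.
The quantifier would have to escape first the RC and then the adjunct — two independent island violations.
The inverse ordering *every etching* > *some delegate* is therefore underivable.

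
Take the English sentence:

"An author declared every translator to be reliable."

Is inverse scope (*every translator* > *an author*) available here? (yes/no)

The ECM infinitive is scope-transparent — *every translator* is free to raise above *an author*.
Clause-internal QR can adjoin the lower DP above the subject, yielding the inverse reading.

Yes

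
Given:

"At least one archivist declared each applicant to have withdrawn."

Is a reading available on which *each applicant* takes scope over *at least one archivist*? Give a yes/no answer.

*each applicant* is the subject of an ECM infinitive — the infinitival complement of an ECM verb is not a scope island, so *each applicant* can raise into the matrix clause.
Nothing blocks QR of the lower DP to a position above the higher one, so inverse scope is available.

Yes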